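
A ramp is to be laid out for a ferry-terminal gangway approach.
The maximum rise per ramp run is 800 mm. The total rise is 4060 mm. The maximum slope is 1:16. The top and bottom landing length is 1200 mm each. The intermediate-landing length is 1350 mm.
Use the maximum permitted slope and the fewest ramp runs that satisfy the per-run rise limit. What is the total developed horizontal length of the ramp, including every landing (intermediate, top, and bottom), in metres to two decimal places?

74.11 m

⌈4060/800⌉ = 6 ramp runs. That means 5 intermediate landings.
Horizontal run for 4060 mm of rise at 1:16 is 4060 × 16 = 64960 mm.
5 intermediate landings contribute 5 × 1350 = 6750 mm.
Top and bottom landings: 2 × 1200 = 2400 mm.
Total = 64960 + 6750 + 2400 = 74110 mm.
= 74.11 m.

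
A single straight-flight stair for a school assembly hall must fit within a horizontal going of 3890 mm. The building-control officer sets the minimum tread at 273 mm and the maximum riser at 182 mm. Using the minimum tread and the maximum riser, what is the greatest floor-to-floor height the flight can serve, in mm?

3890 / 273 = 14.25, so 14 treads fit.
Risers = treads + 1 = 15.
Maximum height = 15 × 182 = 2730 mm.

2730 mm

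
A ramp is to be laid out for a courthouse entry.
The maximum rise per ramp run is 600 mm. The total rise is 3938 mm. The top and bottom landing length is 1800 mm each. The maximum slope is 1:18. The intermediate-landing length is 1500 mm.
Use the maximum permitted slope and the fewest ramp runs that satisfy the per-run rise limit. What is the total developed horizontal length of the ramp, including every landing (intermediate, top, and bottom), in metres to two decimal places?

At most 600 each: 3938/600 = 6.56, giving 7 ramp runs. That means 6 intermediate landings.
Ramp run (horizontal) at 1:18: 3938 × 18 = 70884 mm.
Intermediate landings: 6 × 1500 = 9000 mm.
Top and bottom landings: 2 × 1800 = 3600 mm.
Total = 70884 + 9000 + 3600 = 83484 mm.
= 83.48 m.

83.48 m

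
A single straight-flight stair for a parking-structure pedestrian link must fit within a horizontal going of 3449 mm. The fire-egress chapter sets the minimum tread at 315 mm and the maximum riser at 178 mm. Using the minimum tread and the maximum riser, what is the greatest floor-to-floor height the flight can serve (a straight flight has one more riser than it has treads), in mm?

Treads that fit: ⌊3449 / 315⌋ = 10.
Risers = treads + 1 = 11.
Maximum height = 11 × 178 = 1958 mm.

1958 mm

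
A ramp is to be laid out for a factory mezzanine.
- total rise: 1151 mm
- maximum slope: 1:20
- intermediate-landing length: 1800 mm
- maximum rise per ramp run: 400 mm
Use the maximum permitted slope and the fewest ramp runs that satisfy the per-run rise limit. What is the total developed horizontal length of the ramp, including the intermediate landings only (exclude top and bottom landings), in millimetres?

At most 400 each: 1151/400 = 2.88, giving 3 ramp runs. That means 2 intermediate landings.
Horizontal run for 1151 mm of rise at 1:20 is 1151 × 20 = 23020 mm.
2 intermediate landings contribute 2 × 1800 = 3600 mm.
Developed length = 23020 + 3600 = 26620 mm.

26620 mm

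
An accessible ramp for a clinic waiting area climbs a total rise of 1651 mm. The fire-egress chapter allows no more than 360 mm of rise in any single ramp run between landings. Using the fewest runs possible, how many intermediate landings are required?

1651 / 360 = 4.59, so 5 ramp runs are needed.
5 runs are separated by 4 intermediate landings.

4 intermediate landings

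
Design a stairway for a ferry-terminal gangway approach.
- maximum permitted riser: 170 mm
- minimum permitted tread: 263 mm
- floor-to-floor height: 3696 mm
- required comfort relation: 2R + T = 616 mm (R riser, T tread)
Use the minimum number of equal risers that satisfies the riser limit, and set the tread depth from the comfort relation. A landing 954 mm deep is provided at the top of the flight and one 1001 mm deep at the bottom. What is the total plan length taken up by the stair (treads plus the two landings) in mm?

7835 mm

3696 / 170 = 21.74, so 22 risers are needed.
R = 3696 ÷ 22 = 168 mm.
From 2R + T = 616: T = 616 − 336 = 280 mm.
Going = (22 − 1) × 280 = 5880 mm.
Enclosure = 5880 + 954 + 1001 = 7835 mm.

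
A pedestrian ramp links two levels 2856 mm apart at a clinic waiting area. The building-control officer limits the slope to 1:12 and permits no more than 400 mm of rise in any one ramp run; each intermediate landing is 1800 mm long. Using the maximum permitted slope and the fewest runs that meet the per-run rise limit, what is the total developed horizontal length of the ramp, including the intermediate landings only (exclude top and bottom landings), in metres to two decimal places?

At most 400 each: 2856/400 = 7.14, giving 8 ramp runs. That means 7 intermediate landings.
Horizontal run for 2856 mm of rise at 1:12 is 2856 × 12 = 34272 mm.
7 intermediate landings contribute 7 × 1800 = 12600 mm.
Developed length = 34272 + 12600 = 46872 mm.
= 46.87 m.

46.87 m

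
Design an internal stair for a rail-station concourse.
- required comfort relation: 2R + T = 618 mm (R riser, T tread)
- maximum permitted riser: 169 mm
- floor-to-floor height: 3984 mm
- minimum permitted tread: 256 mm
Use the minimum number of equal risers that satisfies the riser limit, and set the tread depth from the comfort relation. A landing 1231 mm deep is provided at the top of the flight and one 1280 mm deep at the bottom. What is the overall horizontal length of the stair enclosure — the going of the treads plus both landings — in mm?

9089 mm

At most 169 each: 3984/169 = 23.57, giving 24 risers.
Riser R = 3984 / 24 = 166 mm, within the 169 mm limit.
T = 618 − 2·166 = 286 mm, which satisfies the 256 mm minimum.
Treads = 24 − 1 = 23; going = 23 × 286 = 6578 mm.
Add landings: 6578 + 1231 + 1280 = 9089 mm.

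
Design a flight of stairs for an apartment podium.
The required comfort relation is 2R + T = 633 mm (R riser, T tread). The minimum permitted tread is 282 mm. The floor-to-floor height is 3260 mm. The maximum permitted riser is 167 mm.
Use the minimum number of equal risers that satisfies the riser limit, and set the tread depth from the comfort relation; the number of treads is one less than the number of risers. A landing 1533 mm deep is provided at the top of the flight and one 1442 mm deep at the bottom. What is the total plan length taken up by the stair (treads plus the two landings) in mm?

At most 167 each: 3260/167 = 19.52, giving 20 risers.
Each riser is 3260/20 = 163 mm (≤ 167 mm).
Tread T = 633 − 2 × 163 = 307 mm (≥ 282 mm).
Treads = 20 − 1 = 19; going = 19 × 307 = 5833 mm.
Add landings: 5833 + 1533 + 1442 = 8808 mm.

8808 mm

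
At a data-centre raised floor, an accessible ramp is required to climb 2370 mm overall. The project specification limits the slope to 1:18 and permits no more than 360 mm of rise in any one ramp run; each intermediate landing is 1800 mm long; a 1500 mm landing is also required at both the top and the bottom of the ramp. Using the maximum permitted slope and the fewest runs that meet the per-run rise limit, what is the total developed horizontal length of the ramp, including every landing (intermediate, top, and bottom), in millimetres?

2370 / 360 = 6.583 → round up to 7 ramp runs. That means 6 intermediate landings.
Horizontal run for 2370 mm of rise at 1:18 is 2370 × 18 = 42660 mm.
Intermediate landings: 6 × 1800 = 10800 mm.
Top and bottom landings: 2 × 1500 = 3000 mm.
Total = 42660 + 10800 + 3000 = 56460 mm.

56460 mm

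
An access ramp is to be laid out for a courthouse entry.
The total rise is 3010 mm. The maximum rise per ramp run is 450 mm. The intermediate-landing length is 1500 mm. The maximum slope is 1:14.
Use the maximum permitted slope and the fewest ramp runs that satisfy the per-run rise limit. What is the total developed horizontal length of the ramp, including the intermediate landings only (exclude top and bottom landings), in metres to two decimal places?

51.14 m

3010 / 450 = 6.689 → round up to 7 ramp runs. That means 6 intermediate landings.
Ramp run (horizontal) at 1:14: 3010 × 14 = 42140 mm.
Intermediate landings: 6 × 1500 = 9000 mm.
Total developed length = 42140 + 9000 = 51140 mm.
= 51.14 m.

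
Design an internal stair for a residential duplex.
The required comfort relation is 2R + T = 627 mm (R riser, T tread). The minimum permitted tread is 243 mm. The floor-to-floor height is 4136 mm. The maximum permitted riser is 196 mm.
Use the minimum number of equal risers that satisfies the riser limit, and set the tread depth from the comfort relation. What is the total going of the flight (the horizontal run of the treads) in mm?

5271 mm

4136 / 196 = 21.10, so 22 risers are needed.
Each riser is 4136/22 = 188 mm (≤ 196 mm).
Tread T = 627 − 2 × 188 = 251 mm (≥ 243 mm).
Going = (22 − 1) × 251 = 5271 mm.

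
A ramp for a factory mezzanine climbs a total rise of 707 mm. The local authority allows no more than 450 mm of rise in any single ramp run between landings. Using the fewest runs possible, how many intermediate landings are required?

⌈707/450⌉ = 2 ramp runs.
2 runs are separated by 1 intermediate landings.

1 intermediate landings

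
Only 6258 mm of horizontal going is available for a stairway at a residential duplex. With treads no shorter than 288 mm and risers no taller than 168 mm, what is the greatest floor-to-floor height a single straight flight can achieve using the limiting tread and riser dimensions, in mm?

Treads that fit: ⌊6258 / 288⌋ = 21.
Risers = treads + 1 = 22.
Maximum height = 22 × 168 = 3696 mm.

3696 mm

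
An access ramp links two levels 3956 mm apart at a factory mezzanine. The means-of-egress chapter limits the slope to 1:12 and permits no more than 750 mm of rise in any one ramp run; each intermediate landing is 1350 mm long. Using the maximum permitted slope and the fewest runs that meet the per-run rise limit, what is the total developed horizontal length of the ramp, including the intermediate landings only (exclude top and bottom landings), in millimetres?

⌈3956/750⌉ = 6 ramp runs. That means 5 intermediate landings.
Ramp run (horizontal) at 1:12: 3956 × 12 = 47472 mm.
5 intermediate landings contribute 5 × 1350 = 6750 mm.
Total developed length = 47472 + 6750 = 54222 mm.

54222 mm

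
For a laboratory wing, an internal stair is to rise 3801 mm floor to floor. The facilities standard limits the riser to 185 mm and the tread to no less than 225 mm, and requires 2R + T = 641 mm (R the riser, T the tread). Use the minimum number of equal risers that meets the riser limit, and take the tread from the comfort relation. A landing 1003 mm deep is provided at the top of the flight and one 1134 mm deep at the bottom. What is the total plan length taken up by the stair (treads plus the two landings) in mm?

At most 185 each: 3801/185 = 20.55, giving 21 risers.
Riser R = 3801 / 21 = 181 mm, within the 185 mm limit.
T = 641 − 2·181 = 279 mm, which satisfies the 225 mm minimum.
Treads = 21 − 1 = 20; going = 20 × 279 = 5580 mm.
Enclosure = 5580 + 1003 + 1134 = 7717 mm.

7717 mm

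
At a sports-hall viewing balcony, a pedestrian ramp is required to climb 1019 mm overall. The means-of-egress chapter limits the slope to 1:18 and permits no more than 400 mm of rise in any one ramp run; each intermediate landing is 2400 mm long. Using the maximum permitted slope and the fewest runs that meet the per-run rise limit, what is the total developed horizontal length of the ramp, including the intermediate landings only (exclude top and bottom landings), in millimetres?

23142 mm

⌈1019/400⌉ = 3 ramp runs. That means 2 intermediate landings.
Ramp run (horizontal) at 1:18: 1019 × 18 = 18342 mm.
2 intermediate landings contribute 2 × 2400 = 4800 mm.
Total developed length = 18342 + 4800 = 23142 mm.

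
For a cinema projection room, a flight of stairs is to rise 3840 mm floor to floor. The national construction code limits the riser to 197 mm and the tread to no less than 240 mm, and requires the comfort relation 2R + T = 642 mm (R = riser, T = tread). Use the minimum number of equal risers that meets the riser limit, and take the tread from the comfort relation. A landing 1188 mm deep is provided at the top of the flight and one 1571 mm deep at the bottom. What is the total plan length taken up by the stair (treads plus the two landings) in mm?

⌈3840/197⌉ = 20 risers.
R = 3840 ÷ 20 = 192 mm.
Tread T = 642 − 2 × 192 = 258 mm (≥ 240 mm).
20 risers give 19 treads; going = 19 × 258 = 4902 mm.
Enclosure = 4902 + 1188 + 1571 = 7661 mm.

7661 mm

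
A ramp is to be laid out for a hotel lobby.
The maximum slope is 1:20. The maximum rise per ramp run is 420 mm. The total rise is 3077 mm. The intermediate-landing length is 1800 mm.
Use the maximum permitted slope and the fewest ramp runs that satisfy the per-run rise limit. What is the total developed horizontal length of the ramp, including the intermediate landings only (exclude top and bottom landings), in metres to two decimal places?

74.14 m

3077 / 420 = 7.33, so 8 ramp runs are needed. That means 7 intermediate landings.
Ramp run (horizontal) at 1:20: 3077 × 20 = 61540 mm.
7 intermediate landings contribute 7 × 1800 = 12600 mm.
Total developed length = 61540 + 12600 = 74140 mm.
= 74.14 m.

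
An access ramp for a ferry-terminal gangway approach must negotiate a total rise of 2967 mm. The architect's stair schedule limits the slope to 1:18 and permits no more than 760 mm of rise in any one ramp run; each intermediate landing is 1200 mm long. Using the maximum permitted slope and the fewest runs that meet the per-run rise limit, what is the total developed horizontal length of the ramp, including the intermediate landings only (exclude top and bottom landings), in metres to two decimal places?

57.01 m

At most 760 each: 2967/760 = 3.90, giving 4 ramp runs. That means 3 intermediate landings.
Horizontal run for 2967 mm of rise at 1:18 is 2967 × 18 = 53406 mm.
Intermediate landings: 3 × 1200 = 3600 mm.
Total developed length = 53406 + 3600 = 57006 mm.
= 57.01 m.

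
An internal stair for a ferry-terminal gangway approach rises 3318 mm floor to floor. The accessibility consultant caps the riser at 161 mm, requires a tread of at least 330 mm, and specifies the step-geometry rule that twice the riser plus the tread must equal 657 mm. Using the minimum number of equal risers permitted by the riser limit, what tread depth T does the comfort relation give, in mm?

At most 161 each: 3318/161 = 20.61, giving 21 risers.
Each riser is 3318/21 = 158 mm (≤ 161 mm).
Tread T = 657 − 2 × 158 = 341 mm (≥ 330 mm).

341 mm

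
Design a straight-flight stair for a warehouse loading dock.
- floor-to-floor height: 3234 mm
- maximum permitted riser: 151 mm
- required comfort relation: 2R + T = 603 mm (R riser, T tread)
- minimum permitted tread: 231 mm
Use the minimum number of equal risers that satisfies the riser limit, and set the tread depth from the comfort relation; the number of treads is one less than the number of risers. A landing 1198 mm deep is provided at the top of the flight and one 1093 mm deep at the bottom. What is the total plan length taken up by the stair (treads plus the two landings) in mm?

8780 mm

3234 / 151 = 21.42, so 22 risers are needed.
Each riser is 3234/22 = 147 mm (≤ 151 mm).
T = 603 − 2·147 = 309 mm, which satisfies the 231 mm minimum.
Going = (22 − 1) × 309 = 6489 mm.
Add landings: 6489 + 1198 + 1093 = 8780 mm.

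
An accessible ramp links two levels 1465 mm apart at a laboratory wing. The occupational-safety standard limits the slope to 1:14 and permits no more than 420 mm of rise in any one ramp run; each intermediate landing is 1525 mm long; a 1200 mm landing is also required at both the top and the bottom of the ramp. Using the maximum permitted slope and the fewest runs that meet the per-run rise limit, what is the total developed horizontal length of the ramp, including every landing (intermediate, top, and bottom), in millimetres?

1465 / 420 = 3.488 → round up to 4 ramp runs. That means 3 intermediate landings.
Horizontal run for 1465 mm of rise at 1:14 is 1465 × 14 = 20510 mm.
Intermediate landings: 3 × 1525 = 4575 mm.
Top and bottom landings: 2 × 1200 = 2400 mm.
Total = 20510 + 4575 + 2400 = 27485 mm.

27485 mm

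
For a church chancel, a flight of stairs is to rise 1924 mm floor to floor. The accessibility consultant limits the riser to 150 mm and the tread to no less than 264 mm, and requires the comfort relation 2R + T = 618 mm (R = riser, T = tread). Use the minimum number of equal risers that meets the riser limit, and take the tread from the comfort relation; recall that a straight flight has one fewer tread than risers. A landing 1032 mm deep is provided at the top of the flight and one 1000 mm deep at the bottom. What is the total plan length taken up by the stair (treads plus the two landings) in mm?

1924 / 150 = 12.827 → round up to 13 risers.
R = 1924 ÷ 13 = 148 mm.
From 2R + T = 618: T = 618 − 296 = 322 mm.
Going = (13 − 1) × 322 = 3864 mm.
Add landings: 3864 + 1032 + 1000 = 5896 mm.

5896 mm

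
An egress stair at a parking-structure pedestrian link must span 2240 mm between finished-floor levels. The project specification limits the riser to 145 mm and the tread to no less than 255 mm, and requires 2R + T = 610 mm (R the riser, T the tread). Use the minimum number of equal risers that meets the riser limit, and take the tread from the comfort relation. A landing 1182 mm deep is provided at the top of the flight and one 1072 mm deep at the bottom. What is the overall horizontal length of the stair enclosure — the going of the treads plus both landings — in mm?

7204 mm

At most 145 each: 2240/145 = 15.45, giving 16 risers.
Riser R = 2240 / 16 = 140 mm, within the 145 mm limit.
Tread T = 610 − 2 × 140 = 330 mm (≥ 255 mm).
Treads = 16 − 1 = 15; going = 15 × 330 = 4950 mm.
Enclosure = 4950 + 1182 + 1072 = 7204 mm.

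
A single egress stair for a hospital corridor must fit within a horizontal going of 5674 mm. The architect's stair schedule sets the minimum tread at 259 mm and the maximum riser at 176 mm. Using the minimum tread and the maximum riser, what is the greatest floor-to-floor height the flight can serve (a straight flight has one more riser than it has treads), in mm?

5674 / 259 = 21.91, so 21 treads fit.
Risers = treads + 1 = 22.
Maximum height = 22 × 176 = 3872 mm.

3872 mm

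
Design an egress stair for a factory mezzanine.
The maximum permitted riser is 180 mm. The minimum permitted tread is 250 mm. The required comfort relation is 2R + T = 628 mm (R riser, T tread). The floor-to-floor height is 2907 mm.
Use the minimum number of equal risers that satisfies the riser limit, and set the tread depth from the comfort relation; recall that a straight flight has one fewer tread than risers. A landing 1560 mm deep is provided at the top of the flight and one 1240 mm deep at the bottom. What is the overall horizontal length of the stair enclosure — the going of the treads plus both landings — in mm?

7376 mm

⌈2907/180⌉ = 17 risers.
Riser R = 2907 / 17 = 171 mm, within the 180 mm limit.
From 2R + T = 628: T = 628 − 342 = 286 mm.
Going = (17 − 1) × 286 = 4576 mm.
Enclosure = 4576 + 1560 + 1240 = 7376 mm.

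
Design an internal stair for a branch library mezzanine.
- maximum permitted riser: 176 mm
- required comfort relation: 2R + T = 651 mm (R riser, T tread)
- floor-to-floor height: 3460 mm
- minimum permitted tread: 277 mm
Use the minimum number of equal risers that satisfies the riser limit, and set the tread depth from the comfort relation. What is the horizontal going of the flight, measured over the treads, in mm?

At most 176 each: 3460/176 = 19.66, giving 20 risers.
R = 3460 ÷ 20 = 173 mm.
T = 651 − 2·173 = 305 mm, which satisfies the 277 mm minimum.
20 risers give 19 treads; going = 19 × 305 = 5795 mm.

5795 mm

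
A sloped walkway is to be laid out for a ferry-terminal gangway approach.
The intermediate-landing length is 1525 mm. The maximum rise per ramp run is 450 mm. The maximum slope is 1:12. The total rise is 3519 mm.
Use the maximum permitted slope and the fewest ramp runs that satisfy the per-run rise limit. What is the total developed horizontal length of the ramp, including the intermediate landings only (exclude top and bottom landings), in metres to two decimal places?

3519 / 450 = 7.82, so 8 ramp runs are needed. That means 7 intermediate landings.
Ramp run (horizontal) at 1:12: 3519 × 12 = 42228 mm.
7 intermediate landings contribute 7 × 1525 = 10675 mm.
Developed length = 42228 + 10675 = 52903 mm.
= 52.90 m.

52.90 m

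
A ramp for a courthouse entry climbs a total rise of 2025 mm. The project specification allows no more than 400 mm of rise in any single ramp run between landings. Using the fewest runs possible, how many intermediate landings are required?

5 intermediate landings

2025 / 400 = 5.062 → round up to 6 ramp runs.
6 runs are separated by 5 intermediate landings.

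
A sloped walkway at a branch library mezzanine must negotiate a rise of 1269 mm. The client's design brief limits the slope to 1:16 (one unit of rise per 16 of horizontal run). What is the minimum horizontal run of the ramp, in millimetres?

20304 mm

At 1:16 the run is 16 × 1269 = 20304 mm.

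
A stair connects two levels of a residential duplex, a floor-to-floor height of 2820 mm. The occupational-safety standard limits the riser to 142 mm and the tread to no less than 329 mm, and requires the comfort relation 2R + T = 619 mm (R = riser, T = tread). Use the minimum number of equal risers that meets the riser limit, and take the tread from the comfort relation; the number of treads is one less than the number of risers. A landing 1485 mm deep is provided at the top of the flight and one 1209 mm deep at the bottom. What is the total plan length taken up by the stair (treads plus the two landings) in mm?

9097 mm

⌈2820/142⌉ = 20 risers.
Each riser is 2820/20 = 141 mm (≤ 142 mm).
From 2R + T = 619: T = 619 − 282 = 337 mm.
20 risers give 19 treads; going = 19 × 337 = 6403 mm.
Enclosure = 6403 + 1485 + 1209 = 9097 mm.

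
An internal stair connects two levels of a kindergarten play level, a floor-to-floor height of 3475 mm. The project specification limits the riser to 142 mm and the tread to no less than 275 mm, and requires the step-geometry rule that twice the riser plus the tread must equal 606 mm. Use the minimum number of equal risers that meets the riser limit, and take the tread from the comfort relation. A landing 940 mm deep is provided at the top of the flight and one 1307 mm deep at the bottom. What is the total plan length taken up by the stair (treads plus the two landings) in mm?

10119 mm

3475 / 142 = 24.47, so 25 risers are needed.
Each riser is 3475/25 = 139 mm (≤ 142 mm).
From 2R + T = 606: T = 606 − 278 = 328 mm.
Going = (25 − 1) × 328 = 7872 mm.
Add landings: 7872 + 940 + 1307 = 10119 mm.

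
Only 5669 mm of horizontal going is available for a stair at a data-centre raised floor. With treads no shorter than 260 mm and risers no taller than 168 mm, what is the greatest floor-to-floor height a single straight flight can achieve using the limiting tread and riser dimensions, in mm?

3696 mm

Treads that fit: ⌊5669 / 260⌋ = 21.
Risers = treads + 1 = 22.
Maximum height = 22 × 168 = 3696 mm.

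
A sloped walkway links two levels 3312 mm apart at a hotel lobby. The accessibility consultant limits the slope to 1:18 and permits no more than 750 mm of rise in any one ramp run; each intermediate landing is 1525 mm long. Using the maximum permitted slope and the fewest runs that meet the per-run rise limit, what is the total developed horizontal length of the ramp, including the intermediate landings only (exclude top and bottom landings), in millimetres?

65716 mm

At most 750 each: 3312/750 = 4.42, giving 5 ramp runs. That means 4 intermediate landings.
Ramp run (horizontal) at 1:18: 3312 × 18 = 59616 mm.
Intermediate landings: 4 × 1525 = 6100 mm.
Developed length = 59616 + 6100 = 65716 mm.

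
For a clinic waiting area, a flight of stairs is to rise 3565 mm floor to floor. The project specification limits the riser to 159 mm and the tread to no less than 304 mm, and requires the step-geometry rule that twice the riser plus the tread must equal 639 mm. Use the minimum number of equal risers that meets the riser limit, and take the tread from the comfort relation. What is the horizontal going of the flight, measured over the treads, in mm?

3565 / 159 = 22.421 → round up to 23 risers.
Each riser is 3565/23 = 155 mm (≤ 159 mm).
T = 639 − 2·155 = 329 mm, which satisfies the 304 mm minimum.
Treads = 23 − 1 = 22; going = 22 × 329 = 7238 mm.

7238 mm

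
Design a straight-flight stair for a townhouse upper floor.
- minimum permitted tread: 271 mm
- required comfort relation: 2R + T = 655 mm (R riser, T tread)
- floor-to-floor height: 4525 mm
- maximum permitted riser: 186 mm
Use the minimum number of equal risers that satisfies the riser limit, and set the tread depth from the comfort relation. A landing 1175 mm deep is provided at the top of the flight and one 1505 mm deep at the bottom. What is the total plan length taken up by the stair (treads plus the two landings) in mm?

9712 mm

4525 / 186 = 24.328 → round up to 25 risers.
Each riser is 4525/25 = 181 mm (≤ 186 mm).
T = 655 − 2·181 = 293 mm, which satisfies the 271 mm minimum.
Going = (25 − 1) × 293 = 7032 mm.
Add landings: 7032 + 1175 + 1505 = 9712 mm.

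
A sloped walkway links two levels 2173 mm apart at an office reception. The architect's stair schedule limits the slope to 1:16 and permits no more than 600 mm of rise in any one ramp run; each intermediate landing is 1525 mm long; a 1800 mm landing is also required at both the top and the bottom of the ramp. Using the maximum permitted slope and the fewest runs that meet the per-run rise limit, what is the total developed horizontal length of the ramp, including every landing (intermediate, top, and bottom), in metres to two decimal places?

⌈2173/600⌉ = 4 ramp runs. That means 3 intermediate landings.
Horizontal run for 2173 mm of rise at 1:16 is 2173 × 16 = 34768 mm.
3 intermediate landings contribute 3 × 1525 = 4575 mm.
Top and bottom landings: 2 × 1800 = 3600 mm.
Total = 34768 + 4575 + 3600 = 42943 mm.
= 42.94 m.

42.94 m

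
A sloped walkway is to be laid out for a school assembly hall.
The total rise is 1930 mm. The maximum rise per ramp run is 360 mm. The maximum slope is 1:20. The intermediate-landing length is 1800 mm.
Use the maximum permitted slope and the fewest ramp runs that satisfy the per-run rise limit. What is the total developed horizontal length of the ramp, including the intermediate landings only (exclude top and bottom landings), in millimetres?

47600 mm

1930 / 360 = 5.361 → round up to 6 ramp runs. That means 5 intermediate landings.
Ramp run (horizontal) at 1:20: 1930 × 20 = 38600 mm.
Intermediate landings: 5 × 1800 = 9000 mm.
Total developed length = 38600 + 9000 = 47600 mm.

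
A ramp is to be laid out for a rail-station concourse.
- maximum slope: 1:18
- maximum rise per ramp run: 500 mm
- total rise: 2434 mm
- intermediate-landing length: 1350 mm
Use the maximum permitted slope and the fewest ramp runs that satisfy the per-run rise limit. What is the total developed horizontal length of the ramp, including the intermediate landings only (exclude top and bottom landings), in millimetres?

49212 mm

2434 / 500 = 4.868 → round up to 5 ramp runs. That means 4 intermediate landings.
Horizontal run for 2434 mm of rise at 1:18 is 2434 × 18 = 43812 mm.
4 intermediate landings contribute 4 × 1350 = 5400 mm.
Total developed length = 43812 + 5400 = 49212 mm.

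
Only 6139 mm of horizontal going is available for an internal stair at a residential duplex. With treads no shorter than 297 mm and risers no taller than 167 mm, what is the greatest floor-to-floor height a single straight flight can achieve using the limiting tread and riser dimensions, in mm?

3507 mm

6139 / 297 = 20.67, so 20 treads fit.
Risers = treads + 1 = 21.
Maximum height = 21 × 167 = 3507 mm.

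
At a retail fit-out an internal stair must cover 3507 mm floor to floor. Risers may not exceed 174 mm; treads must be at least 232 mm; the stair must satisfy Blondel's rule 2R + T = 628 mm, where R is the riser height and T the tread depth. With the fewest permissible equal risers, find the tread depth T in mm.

294 mm

At most 174 each: 3507/174 = 20.16, giving 21 risers.
Riser R = 3507 / 21 = 167 mm, within the 174 mm limit.
T = 628 − 2·167 = 294 mm, which satisfies the 232 mm minimum.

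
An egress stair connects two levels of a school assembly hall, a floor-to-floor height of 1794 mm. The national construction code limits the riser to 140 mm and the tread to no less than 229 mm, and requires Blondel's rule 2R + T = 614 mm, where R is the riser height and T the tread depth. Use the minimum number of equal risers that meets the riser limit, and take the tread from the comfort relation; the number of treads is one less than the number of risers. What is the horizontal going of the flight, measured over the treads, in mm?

4056 mm

1794 / 140 = 12.814 → round up to 13 risers.
Each riser is 1794/13 = 138 mm (≤ 140 mm).
From 2R + T = 614: T = 614 − 276 = 338 mm.
13 risers give 12 treads; going = 12 × 338 = 4056 mm.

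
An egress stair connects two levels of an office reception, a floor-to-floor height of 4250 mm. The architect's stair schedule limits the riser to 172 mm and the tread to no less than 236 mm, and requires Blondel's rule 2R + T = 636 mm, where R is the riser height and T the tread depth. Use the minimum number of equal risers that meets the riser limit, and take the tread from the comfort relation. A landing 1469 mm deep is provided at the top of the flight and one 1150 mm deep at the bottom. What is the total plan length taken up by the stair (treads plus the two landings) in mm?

4250 / 172 = 24.709 → round up to 25 risers.
Each riser is 4250/25 = 170 mm (≤ 172 mm).
Tread T = 636 − 2 × 170 = 296 mm (≥ 236 mm).
Treads = 25 − 1 = 24; going = 24 × 296 = 7104 mm.
Enclosure = 7104 + 1469 + 1150 = 9723 mm.

9723 mm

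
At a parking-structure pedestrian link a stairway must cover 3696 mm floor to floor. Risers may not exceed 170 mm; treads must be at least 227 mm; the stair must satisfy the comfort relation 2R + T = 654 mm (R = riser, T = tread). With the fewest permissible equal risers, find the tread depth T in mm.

⌈3696/170⌉ = 22 risers.
Each riser is 3696/22 = 168 mm (≤ 170 mm).
T = 654 − 2·168 = 318 mm, which satisfies the 227 mm minimum.

318 mm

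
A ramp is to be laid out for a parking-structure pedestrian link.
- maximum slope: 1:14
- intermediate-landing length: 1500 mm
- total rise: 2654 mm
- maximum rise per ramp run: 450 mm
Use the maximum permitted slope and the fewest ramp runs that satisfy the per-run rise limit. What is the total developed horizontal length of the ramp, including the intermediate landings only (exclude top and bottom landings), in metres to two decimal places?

⌈2654/450⌉ = 6 ramp runs. That means 5 intermediate landings.
Horizontal run for 2654 mm of rise at 1:14 is 2654 × 14 = 37156 mm.
5 intermediate landings contribute 5 × 1500 = 7500 mm.
Total developed length = 37156 + 7500 = 44656 mm.
= 44.66 m.

44.66 m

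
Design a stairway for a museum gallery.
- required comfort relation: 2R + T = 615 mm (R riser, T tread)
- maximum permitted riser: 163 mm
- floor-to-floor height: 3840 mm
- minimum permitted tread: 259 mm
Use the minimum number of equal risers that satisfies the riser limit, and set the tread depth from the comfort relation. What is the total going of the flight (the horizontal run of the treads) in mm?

6785 mm

3840 / 163 = 23.558 → round up to 24 risers.
Riser R = 3840 / 24 = 160 mm, within the 163 mm limit.
From 2R + T = 615: T = 615 − 320 = 295 mm.
Treads = 24 − 1 = 23; going = 23 × 295 = 6785 mm.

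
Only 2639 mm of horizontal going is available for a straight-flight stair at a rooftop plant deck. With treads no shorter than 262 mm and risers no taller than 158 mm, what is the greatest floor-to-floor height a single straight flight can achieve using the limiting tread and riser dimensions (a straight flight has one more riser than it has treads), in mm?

1738 mm

2639 / 262 = 10.07, so 10 treads fit.
Risers = treads + 1 = 11.
Maximum height = 11 × 158 = 1738 mm.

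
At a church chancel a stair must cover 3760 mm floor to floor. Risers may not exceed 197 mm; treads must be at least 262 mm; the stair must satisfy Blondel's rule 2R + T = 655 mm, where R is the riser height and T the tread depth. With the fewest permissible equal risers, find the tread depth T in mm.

279 mm

3760 / 197 = 19.086 → round up to 20 risers.
R = 3760 ÷ 20 = 188 mm.
From 2R + T = 655: T = 655 − 376 = 279 mm.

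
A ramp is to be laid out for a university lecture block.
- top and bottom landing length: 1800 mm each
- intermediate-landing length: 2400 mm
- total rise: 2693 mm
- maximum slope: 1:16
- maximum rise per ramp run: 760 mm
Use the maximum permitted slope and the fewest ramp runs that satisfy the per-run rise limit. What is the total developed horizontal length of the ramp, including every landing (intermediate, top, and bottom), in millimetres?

53888 mm

2693 / 760 = 3.54, so 4 ramp runs are needed. That means 3 intermediate landings.
Horizontal run for 2693 mm of rise at 1:16 is 2693 × 16 = 43088 mm.
3 intermediate landings contribute 3 × 2400 = 7200 mm.
Top and bottom landings: 2 × 1800 = 3600 mm.
Total = 43088 + 7200 + 3600 = 53888 mm.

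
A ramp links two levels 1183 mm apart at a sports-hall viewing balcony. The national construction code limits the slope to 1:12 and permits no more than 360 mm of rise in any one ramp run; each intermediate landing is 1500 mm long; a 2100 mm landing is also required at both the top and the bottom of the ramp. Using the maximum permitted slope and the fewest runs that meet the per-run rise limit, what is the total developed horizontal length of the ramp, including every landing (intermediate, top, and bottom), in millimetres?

1183 / 360 = 3.286 → round up to 4 ramp runs. That means 3 intermediate landings.
Ramp run (horizontal) at 1:12: 1183 × 12 = 14196 mm.
Intermediate landings: 3 × 1500 = 4500 mm.
Top and bottom landings: 2 × 2100 = 4200 mm.
Total = 14196 + 4500 + 4200 = 22896 mm.

22896 mm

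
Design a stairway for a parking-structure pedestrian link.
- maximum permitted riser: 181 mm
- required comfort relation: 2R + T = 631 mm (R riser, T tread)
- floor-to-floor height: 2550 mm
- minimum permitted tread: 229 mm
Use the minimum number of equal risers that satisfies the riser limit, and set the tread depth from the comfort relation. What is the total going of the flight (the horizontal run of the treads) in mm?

4074 mm

2550 / 181 = 14.09, so 15 risers are needed.
R = 2550 ÷ 15 = 170 mm.
Tread T = 631 − 2 × 170 = 291 mm (≥ 229 mm).
Treads = 15 − 1 = 14; going = 14 × 291 = 4074 mm.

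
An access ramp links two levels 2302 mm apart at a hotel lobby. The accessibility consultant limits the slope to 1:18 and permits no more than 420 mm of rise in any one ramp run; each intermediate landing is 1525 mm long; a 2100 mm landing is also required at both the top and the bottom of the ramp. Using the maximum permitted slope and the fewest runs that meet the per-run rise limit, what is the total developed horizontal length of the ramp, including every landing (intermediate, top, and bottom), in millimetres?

At most 420 each: 2302/420 = 5.48, giving 6 ramp runs. That means 5 intermediate landings.
Ramp run (horizontal) at 1:18: 2302 × 18 = 41436 mm.
Intermediate landings: 5 × 1525 = 7625 mm.
Top and bottom landings: 2 × 2100 = 4200 mm.
Total = 41436 + 7625 + 4200 = 53261 mm.

53261 mm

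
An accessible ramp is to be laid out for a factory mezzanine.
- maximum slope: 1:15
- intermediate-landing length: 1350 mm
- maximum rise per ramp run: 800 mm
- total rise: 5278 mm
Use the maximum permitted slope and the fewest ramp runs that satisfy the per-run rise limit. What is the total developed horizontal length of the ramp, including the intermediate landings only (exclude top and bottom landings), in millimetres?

5278 / 800 = 6.60, so 7 ramp runs are needed. That means 6 intermediate landings.
Horizontal run for 5278 mm of rise at 1:15 is 5278 × 15 = 79170 mm.
Intermediate landings: 6 × 1350 = 8100 mm.
Total developed length = 79170 + 8100 = 87270 mm.

87270 mm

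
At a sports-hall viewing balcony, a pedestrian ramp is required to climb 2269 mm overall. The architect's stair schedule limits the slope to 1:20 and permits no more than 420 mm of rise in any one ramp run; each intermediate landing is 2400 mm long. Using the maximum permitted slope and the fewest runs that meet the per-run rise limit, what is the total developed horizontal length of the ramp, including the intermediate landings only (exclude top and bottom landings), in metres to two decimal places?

57.38 m

At most 420 each: 2269/420 = 5.40, giving 6 ramp runs. That means 5 intermediate landings.
Horizontal run for 2269 mm of rise at 1:20 is 2269 × 20 = 45380 mm.
5 intermediate landings contribute 5 × 2400 = 12000 mm.
Total developed length = 45380 + 12000 = 57380 mm.
= 57.38 m.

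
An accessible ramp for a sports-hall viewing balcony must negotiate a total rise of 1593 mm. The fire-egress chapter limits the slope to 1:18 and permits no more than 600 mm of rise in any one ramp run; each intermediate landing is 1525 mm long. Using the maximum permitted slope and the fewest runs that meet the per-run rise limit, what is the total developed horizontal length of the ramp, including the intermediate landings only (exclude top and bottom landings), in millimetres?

31724 mm

At most 600 each: 1593/600 = 2.65, giving 3 ramp runs. That means 2 intermediate landings.
Ramp run (horizontal) at 1:18: 1593 × 18 = 28674 mm.
2 intermediate landings contribute 2 × 1525 = 3050 mm.
Developed length = 28674 + 3050 = 31724 mm.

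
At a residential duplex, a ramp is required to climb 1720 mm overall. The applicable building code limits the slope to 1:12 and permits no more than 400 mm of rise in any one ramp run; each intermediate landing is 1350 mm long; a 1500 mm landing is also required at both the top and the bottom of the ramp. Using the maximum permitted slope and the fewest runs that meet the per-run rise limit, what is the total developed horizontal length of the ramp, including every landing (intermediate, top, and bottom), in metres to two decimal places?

At most 400 each: 1720/400 = 4.30, giving 5 ramp runs. That means 4 intermediate landings.
Horizontal run for 1720 mm of rise at 1:12 is 1720 × 12 = 20640 mm.
Intermediate landings: 4 × 1350 = 5400 mm.
Top and bottom landings: 2 × 1500 = 3000 mm.
Total = 20640 + 5400 + 3000 = 29040 mm.
= 29.04 m.

29.04 m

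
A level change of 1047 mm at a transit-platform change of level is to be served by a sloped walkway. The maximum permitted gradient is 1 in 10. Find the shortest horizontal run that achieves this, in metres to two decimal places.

10.47 m

Run = rise × 10 = 1047 × 10 = 10470 mm.
10470 mm = 10.47 m.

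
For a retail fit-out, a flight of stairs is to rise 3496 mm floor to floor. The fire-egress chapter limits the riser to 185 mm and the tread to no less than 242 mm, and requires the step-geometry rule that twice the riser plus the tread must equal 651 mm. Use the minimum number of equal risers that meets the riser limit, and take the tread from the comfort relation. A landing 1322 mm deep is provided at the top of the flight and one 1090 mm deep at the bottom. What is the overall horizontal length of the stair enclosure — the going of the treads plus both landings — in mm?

7506 mm

At most 185 each: 3496/185 = 18.90, giving 19 risers.
Riser R = 3496 / 19 = 184 mm, within the 185 mm limit.
Tread T = 651 − 2 × 184 = 283 mm (≥ 242 mm).
Treads = 19 − 1 = 18; going = 18 × 283 = 5094 mm.
Enclosure = 5094 + 1322 + 1090 = 7506 mm.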